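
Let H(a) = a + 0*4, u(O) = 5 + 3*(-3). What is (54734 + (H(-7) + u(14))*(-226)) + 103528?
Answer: 160748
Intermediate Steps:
u(O) = -4 (u(O) = 5 - 9 = -4)
H(a) = a (H(a) = a + 0 = a)
(54734 + (H(-7) + u(14))*(-226)) + 103528 = (54734 + (-7 - 4)*(-226)) + 103528 = (54734 - 11*(-226)) + 103528 = (54734 + 2486) + 103528 = 57220 + 103528 = 160748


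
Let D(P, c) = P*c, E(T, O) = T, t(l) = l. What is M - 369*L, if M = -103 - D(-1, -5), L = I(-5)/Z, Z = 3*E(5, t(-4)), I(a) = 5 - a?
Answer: -354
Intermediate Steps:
Z = 15 (Z = 3*5 = 15)
L = 2/3 (L = (5 - 1*(-5))/15 = (5 + 5)*(1/15) = 10*(1/15) = 2/3 ≈ 0.66667)
M = -108 (M = -103 - (-1)*(-5) = -103 - 1*5 = -103 - 5 = -108)
M - 369*L = -108 - 369*2/3 = -108 - 246 = -354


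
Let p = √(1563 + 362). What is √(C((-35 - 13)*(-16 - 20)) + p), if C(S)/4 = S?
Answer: √(6912 + 5*√77) ≈ 83.402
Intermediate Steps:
C(S) = 4*S
p = 5*√77 (p = √1925 = 5*√77 ≈ 43.875)
√(C((-35 - 13)*(-16 - 20)) + p) = √(4*((-35 - 13)*(-16 - 20)) + 5*√77) = √(4*(-48*(-36)) + 5*√77) = √(4*1728 + 5*√77) = √(6912 + 5*√77)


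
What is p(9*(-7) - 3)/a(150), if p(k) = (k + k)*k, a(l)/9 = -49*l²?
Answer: -242/275625 ≈ -0.00087800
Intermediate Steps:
a(l) = -441*l² (a(l) = 9*(-49*l²) = -441*l²)
p(k) = 2*k² (p(k) = (2*k)*k = 2*k²)
p(9*(-7) - 3)/a(150) = (2*(9*(-7) - 3)²)/((-441*150²)) = (2*(-63 - 3)²)/((-441*22500)) = (2*(-66)²)/(-9922500) = (2*4356)*(-1/9922500) = 8712*(-1/9922500) = -242/275625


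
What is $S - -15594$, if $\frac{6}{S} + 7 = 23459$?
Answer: $\frac{182855247}{11726} \approx 15594.0$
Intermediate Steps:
$S = \frac{3}{11726}$ ($S = \frac{6}{-7 + 23459} = \frac{6}{23452} = 6 \cdot \frac{1}{23452} = \frac{3}{11726} \approx 0.00025584$)
$S - -15594 = \frac{3}{11726} - -15594 = \frac{3}{11726} + 15594 = \frac{182855247}{11726}$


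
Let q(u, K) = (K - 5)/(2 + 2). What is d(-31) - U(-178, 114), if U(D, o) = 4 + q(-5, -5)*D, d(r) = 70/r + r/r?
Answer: -13958/31 ≈ -450.26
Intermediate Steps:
q(u, K) = -5/4 + K/4 (q(u, K) = (-5 + K)/4 = (-5 + K)*(1/4) = -5/4 + K/4)
d(r) = 1 + 70/r (d(r) = 70/r + 1 = 1 + 70/r)
U(D, o) = 4 - 5*D/2 (U(D, o) = 4 + (-5/4 + (1/4)*(-5))*D = 4 + (-5/4 - 5/4)*D = 4 - 5*D/2)
d(-31) - U(-178, 114) = (70 - 31)/(-31) - (4 - 5/2*(-178)) = -1/31*39 - (4 + 445) = -39/31 - 1*449 = -39/31 - 449 = -13958/31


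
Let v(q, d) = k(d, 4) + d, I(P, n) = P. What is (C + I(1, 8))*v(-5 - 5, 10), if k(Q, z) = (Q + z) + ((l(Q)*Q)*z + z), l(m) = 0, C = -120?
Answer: -3332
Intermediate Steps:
k(Q, z) = Q + 2*z (k(Q, z) = (Q + z) + ((0*Q)*z + z) = (Q + z) + (0*z + z) = (Q + z) + (0 + z) = (Q + z) + z = Q + 2*z)
v(q, d) = 8 + 2*d (v(q, d) = (d + 2*4) + d = (d + 8) + d = (8 + d) + d = 8 + 2*d)
(C + I(1, 8))*v(-5 - 5, 10) = (-120 + 1)*(8 + 2*10) = -119*(8 + 20) = -119*28 = -3332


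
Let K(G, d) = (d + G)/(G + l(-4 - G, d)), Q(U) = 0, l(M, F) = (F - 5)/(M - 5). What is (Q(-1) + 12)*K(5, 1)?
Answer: 504/37 ≈ 13.622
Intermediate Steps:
l(M, F) = (-5 + F)/(-5 + M)
K(G, d) = (G + d)/(G + (-5 + d)/(-9 - G)) (K(G, d) = (d + G)/(G + (-5 + d)/(-5 + (-4 - G))) = (G + d)/(G + (-5 + d)/(-9 - G)))
(Q(-1) + 12)*K(5, 1) = (0 + 12)*((9 + 5)*(5 + 1)/(5 - 1*1 + 5*(9 + 5))) = 12*(14*6/(5 - 1 + 5*14)) = 12*(14*6/(5 - 1 + 70)) = 12*(14*6/74) = 12*((1/74)*14*6) = 12*(42/37) = 504/37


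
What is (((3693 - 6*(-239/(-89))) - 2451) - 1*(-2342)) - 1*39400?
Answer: -3189058/89 ≈ -35832.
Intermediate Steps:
(((3693 - 6*(-239/(-89))) - 2451) - 1*(-2342)) - 1*39400 = (((3693 - 6*(-239*(-1/89))) - 2451) + 2342) - 39400 = (((3693 - 6*239/89) - 2451) + 2342) - 39400 = (((3693 - 1*1434/89) - 2451) + 2342) - 39400 = (((3693 - 1434/89) - 2451) + 2342) - 39400 = ((327243/89 - 2451) + 2342) - 39400 = (109104/89 + 2342) - 39400 = 317542/89 - 39400 = -3189058/89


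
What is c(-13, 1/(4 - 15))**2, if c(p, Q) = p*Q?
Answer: 169/121 ≈ 1.3967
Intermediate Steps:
c(p, Q) = Q*p
c(-13, 1/(4 - 15))**2 = (-13/(4 - 15))**2 = (-13/(-11))**2 = (-1/11*(-13))**2 = (13/11)**2 = 169/121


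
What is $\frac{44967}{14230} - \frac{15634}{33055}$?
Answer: $\frac{252782473}{94074530} \approx 2.687$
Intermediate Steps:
$\frac{44967}{14230} - \frac{15634}{33055} = \frac{252782473}{94074530}$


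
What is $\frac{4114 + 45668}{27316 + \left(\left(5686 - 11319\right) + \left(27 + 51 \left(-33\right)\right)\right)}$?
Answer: $\frac{49782}{20027} \approx 2.4857$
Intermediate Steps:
$\frac{4114 + 45668}{27316 + \left(\left(5686 - 11319\right) + \left(27 + 51 \left(-33\right)\right)\right)} = \frac{49782}{27316 + \left(-5633 + \left(27 - 1683\right)\right)} = \frac{49782}{27316 - 7289} = \frac{49782}{20027}$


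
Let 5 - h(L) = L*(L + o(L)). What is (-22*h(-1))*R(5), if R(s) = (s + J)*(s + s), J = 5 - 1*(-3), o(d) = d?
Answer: -8580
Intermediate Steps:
J = 8 (J = 5 + 3 = 8)
h(L) = 5 - 2*L² (h(L) = 5 - L*(L + L) = 5 - L*2*L = 5 - 2*L²)
R(s) = 2*s*(8 + s) (R(s) = (s + 8)*(s + s) = (8 + s)*(2*s) = 2*s*(8 + s))
(-22*h(-1))*R(5) = (-22*(5 - 2*(-1)²))*(2*5*(8 + 5)) = (-22*(5 - 2*1))*(2*5*13) = -22*(5 - 2)*130 = -22*3*130 = -66*130 = -8580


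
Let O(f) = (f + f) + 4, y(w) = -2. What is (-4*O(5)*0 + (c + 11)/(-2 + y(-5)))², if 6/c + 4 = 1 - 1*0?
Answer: 81/16 ≈ 5.0625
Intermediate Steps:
O(f) = 4 + 2*f (O(f) = 2*f + 4 = 4 + 2*f)
c = -2 (c = 6/(-4 + (1 - 1*0)) = 6/(-4 + (1 + 0)) = 6/(-4 + 1) = 6/(-3) = 6*(-⅓) = -2)
(-4*O(5)*0 + (c + 11)/(-2 + y(-5)))² = (-4*(4 + 2*5)*0 + (-2 + 11)/(-2 - 2))² = (-4*(4 + 10)*0 + 9/(-4))² = (-4*14*0 + 9*(-¼))² = (-56*0 - 9/4)² = (0 - 9/4)² = (-9/4)² = 81/16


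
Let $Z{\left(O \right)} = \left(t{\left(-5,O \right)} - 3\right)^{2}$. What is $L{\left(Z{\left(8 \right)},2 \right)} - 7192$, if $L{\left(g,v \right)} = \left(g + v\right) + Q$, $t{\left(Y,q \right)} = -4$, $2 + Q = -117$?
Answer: $-7260$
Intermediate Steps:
$Q = -119$ ($Q = -2 - 117 = -119$)
$Z{\left(O \right)} = 49$ ($Z{\left(O \right)} = \left(-4 - 3\right)^{2} = \left(-7\right)^{2} = 49$)
$L{\left(g,v \right)} = -119 + g + v$ ($L{\left(g,v \right)} = \left(g + v\right) - 119 = -119 + g + v$)
$L{\left(Z{\left(8 \right)},2 \right)} - 7192 = \left(-119 + 49 + 2\right) - 7192 = -68 - 7192 = -7260$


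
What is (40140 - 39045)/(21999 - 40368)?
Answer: -365/6123 ≈ -0.059611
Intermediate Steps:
(40140 - 39045)/(21999 - 40368) = 1095/(-18369) = 1095*(-1/18369) = -365/6123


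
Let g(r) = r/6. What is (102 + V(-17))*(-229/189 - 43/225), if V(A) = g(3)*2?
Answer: -682684/4725 ≈ -144.48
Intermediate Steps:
g(r) = r/6 (g(r) = r*(⅙) = r/6)
V(A) = 1 (V(A) = ((⅙)*3)*2 = (½)*2 = 1)
(102 + V(-17))*(-229/189 - 43/225) = (102 + 1)*(-229/189 - 43/225) = 103*(-229*1/189 - 43*1/225) = 103*(-229/189 - 43/225) = 103*(-6628/4725) = -682684/4725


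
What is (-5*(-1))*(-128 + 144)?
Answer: 80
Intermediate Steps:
(-5*(-1))*(-128 + 144) = 5*16 = 80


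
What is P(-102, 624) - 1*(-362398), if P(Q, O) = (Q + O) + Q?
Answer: 362818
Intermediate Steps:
P(Q, O) = O + 2*Q (P(Q, O) = (O + Q) + Q = O + 2*Q)
P(-102, 624) - 1*(-362398) = (624 + 2*(-102)) - 1*(-362398) = (624 - 204) + 362398 = 420 + 362398 = 362818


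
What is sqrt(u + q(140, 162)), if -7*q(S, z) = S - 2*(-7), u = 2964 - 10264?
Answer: I*sqrt(7322) ≈ 85.569*I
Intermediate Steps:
u = -7300
q(S, z) = -2 - S/7 (q(S, z) = -(S - 2*(-7))/7 = -(S + 14)/7 = -(14 + S)/7 = -2 - S/7)
sqrt(u + q(140, 162)) = sqrt(-7300 + (-2 - 1/7*140)) = sqrt(-7300 + (-2 - 20)) = sqrt(-7300 - 22) = sqrt(-7322) = I*sqrt(7322)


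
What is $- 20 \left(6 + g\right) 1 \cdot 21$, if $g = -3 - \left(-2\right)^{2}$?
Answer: $420$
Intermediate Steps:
$g = -7$ ($g = -3 - 4 = -7$)
$- 20 \left(6 + g\right) 1 \cdot 21 = - 20 \left(6 - 7\right) 1 \cdot 21 = - 20 \left(\left(-1\right) 1\right) 21 = \left(-20\right) \left(-1\right) 21 = 20 \cdot 21 = 420$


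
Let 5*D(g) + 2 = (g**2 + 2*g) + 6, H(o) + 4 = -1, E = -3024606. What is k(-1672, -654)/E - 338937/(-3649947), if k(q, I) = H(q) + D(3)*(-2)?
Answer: 569553818419/6133139775490 ≈ 0.092865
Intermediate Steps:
H(o) = -5 (H(o) = -4 - 1 = -5)
D(g) = 4/5 + g**2/5 + 2*g/5 (D(g) = -2/5 + ((g**2 + 2*g) + 6)/5 = -2/5 + (6 + g**2 + 2*g)/5 = -2/5 + (6/5 + g**2/5 + 2*g/5) = 4/5 + g**2/5 + 2*g/5)
k(q, I) = -63/5 (k(q, I) = -5 + (4/5 + (1/5)*3**2 + (2/5)*3)*(-2) = -5 + (4/5 + (1/5)*9 + 6/5)*(-2) = -5 + (4/5 + 9/5 + 6/5)*(-2) = -5 + (19/5)*(-2) = -5 - 38/5 = -63/5)
k(-1672, -654)/E - 338937/(-3649947) = -63/5/(-3024606) - 338937/(-3649947) = -63/5*(-1/3024606) - 338937*(-1/3649947) = 21/5041010 + 112979/1216649 = 569553818419/6133139775490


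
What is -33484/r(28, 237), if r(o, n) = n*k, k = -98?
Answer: 16742/11613 ≈ 1.4417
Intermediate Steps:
r(o, n) = -98*n (r(o, n) = n*(-98) = -98*n)
-33484/r(28, 237) = -33484/((-98*237)) = -33484/(-23226) = -33484*(-1/23226) = 16742/11613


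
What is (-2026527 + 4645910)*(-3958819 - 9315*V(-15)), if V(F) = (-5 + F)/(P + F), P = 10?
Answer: -10467261399257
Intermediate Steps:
V(F) = (-5 + F)/(10 + F)
(-2026527 + 4645910)*(-3958819 - 9315*V(-15)) = (-2026527 + 4645910)*(-3958819 - 9315*(-5 - 15)/(10 - 15)) = 2619383*(-3958819 - 9315*(-20)/(-5)) = 2619383*(-3958819 - (-1863)*(-20)) = 2619383*(-3958819 - 9315*4) = 2619383*(-3958819 - 37260) = 2619383*(-3996079) = -10467261399257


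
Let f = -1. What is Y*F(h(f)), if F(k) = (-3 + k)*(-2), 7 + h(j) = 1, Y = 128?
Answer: 2304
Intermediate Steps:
h(j) = -6 (h(j) = -7 + 1 = -6)
F(k) = 6 - 2*k
Y*F(h(f)) = 128*(6 - 2*(-6)) = 128*(6 + 12) = 128*18 = 2304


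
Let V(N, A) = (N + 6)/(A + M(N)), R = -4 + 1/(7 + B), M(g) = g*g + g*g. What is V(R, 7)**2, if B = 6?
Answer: 123201/40768225 ≈ 0.0030220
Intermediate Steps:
M(g) = 2*g**2 (M(g) = g**2 + g**2 = 2*g**2)
R = -51/13 (R = -4 + 1/(7 + 6) = -4 + 1/13 = -51/13 ≈ -3.9231)
V(N, A) = (6 + N)/(A + 2*N**2) (V(N, A) = (N + 6)/(A + 2*N**2) = (6 + N)/(A + 2*N**2))
V(R, 7)**2 = ((6 - 51/13)/(7 + 2*(-51/13)**2))**2 = ((27/13)/(7 + 2*(2601/169)))**2 = ((27/13)/(7 + 5202/169))**2 = ((27/13)/(6385/169))**2 = ((169/6385)*(27/13))**2 = (351/6385)**2 = 123201/40768225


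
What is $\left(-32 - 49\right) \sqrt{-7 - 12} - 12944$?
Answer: $-12944 - 81 i \sqrt{19} \approx -12944.0 - 353.07 i$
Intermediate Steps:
$\left(-32 - 49\right) \sqrt{-7 - 12} - 12944 = - 81 \sqrt{-19} - 12944 = - 81 i \sqrt{19} - 12944 = -12944 - 81 i \sqrt{19}$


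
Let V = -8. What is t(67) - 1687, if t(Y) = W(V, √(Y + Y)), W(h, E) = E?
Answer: -1687 + √134 ≈ -1675.4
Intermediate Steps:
t(Y) = √2*√Y (t(Y) = √(Y + Y) = √(2*Y) = √2*√Y)
t(67) - 1687 = √2*√67 - 1687 = √134 - 1687 = -1687 + √134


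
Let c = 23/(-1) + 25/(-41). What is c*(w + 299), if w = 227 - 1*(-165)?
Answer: -668888/41 ≈ -16314.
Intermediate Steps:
w = 392 (w = 227 + 165 = 392)
c = -968/41 (c = 23*(-1) + 25*(-1/41) = -23 - 25/41 = -968/41 ≈ -23.610)
c*(w + 299) = -968*(392 + 299)/41 = -968/41*691 = -668888/41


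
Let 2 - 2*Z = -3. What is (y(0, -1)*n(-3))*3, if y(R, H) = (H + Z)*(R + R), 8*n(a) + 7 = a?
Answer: 0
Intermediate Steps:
Z = 5/2 (Z = 1 - ½*(-3) = 1 + 3/2 = 5/2 ≈ 2.5000)
n(a) = -7/8 + a/8
y(R, H) = 2*R*(5/2 + H) (y(R, H) = (H + 5/2)*(R + R) = (5/2 + H)*(2*R) = 2*R*(5/2 + H))
(y(0, -1)*n(-3))*3 = ((0*(5 + 2*(-1)))*(-7/8 + (⅛)*(-3)))*3 = ((0*(5 - 2))*(-7/8 - 3/8))*3 = ((0*3)*(-5/4))*3 = (0*(-5/4))*3 = 0*3 = 0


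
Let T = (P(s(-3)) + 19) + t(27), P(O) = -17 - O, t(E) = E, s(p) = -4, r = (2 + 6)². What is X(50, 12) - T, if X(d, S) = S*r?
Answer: 735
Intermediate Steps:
r = 64 (r = 8² = 64)
X(d, S) = 64*S (X(d, S) = S*64 = 64*S)
T = 33 (T = ((-17 - 1*(-4)) + 19) + 27 = ((-17 + 4) + 19) + 27 = (-13 + 19) + 27 = 6 + 27 = 33)
X(50, 12) - T = 64*12 - 1*33 = 768 - 33 = 735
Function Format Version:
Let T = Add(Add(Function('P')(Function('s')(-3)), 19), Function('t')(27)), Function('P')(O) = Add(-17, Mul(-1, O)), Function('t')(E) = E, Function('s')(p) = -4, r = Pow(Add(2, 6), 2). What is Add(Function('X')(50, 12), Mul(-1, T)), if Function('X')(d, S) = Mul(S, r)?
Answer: 735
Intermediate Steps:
r = 64 (r = Pow(8, 2) = 64)
Function('X')(d, S) = Mul(64, S) (Function('X')(d, S) = Mul(S, 64) = Mul(64, S))
T = 33 (T = Add(Add(Add(-17, Mul(-1, -4)), 19), 27) = Add(Add(Add(-17, 4), 19), 27) = Add(Add(-13, 19), 27) = Add(6, 27) = 33)
Add(Function('X')(50, 12), Mul(-1, T)) = Add(Mul(64, 12), Mul(-1, 33)) = Add(768, -33) = 735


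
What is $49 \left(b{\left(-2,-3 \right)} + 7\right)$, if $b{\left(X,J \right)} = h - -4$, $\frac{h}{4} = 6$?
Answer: $1715$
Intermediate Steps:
$h = 24$ ($h = 4 \cdot 6 = 24$)
$b{\left(X,J \right)} = 28$ ($b{\left(X,J \right)} = 24 - -4 = 24 + 4 = 28$)
$49 \left(b{\left(-2,-3 \right)} + 7\right) = 49 \left(28 + 7\right) = 49 \cdot 35 = 1715$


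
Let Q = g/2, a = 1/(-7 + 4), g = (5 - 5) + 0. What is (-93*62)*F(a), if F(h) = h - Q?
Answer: 1922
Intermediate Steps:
g = 0 (g = 0 + 0 = 0)
a = -1/3 (a = 1/(-3) = -1/3 ≈ -0.33333)
Q = 0 (Q = 0/2 = 0*(1/2) = 0)
F(h) = h (F(h) = h - 1*0 = h + 0 = h)
(-93*62)*F(a) = -93*62*(-1/3) = -5766*(-1/3) = 1922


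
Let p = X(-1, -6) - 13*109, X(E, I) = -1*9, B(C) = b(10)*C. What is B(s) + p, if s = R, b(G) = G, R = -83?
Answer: -2256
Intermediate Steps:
s = -83
B(C) = 10*C
X(E, I) = -9
p = -1426 (p = -9 - 13*109 = -9 - 1417 = -1426)
B(s) + p = 10*(-83) - 1426 = -830 - 1426 = -2256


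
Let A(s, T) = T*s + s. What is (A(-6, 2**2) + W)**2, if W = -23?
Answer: 2809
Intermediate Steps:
A(s, T) = s + T*s
(A(-6, 2**2) + W)**2 = (-6*(1 + 2**2) - 23)**2 = (-6*(1 + 4) - 23)**2 = (-6*5 - 23)**2 = (-30 - 23)**2 = (-53)**2 = 2809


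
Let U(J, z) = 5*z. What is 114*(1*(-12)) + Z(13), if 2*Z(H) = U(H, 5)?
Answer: -2711/2 ≈ -1355.5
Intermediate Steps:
Z(H) = 25/2 (Z(H) = (5*5)/2 = (½)*25 = 25/2)
114*(1*(-12)) + Z(13) = 114*(1*(-12)) + 25/2 = 114*(-12) + 25/2 = -1368 + 25/2 = -2711/2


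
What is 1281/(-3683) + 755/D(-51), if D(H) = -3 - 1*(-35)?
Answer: 2739673/117856 ≈ 23.246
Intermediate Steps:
D(H) = 32 (D(H) = -3 + 35 = 32)
1281/(-3683) + 755/D(-51) = 1281/(-3683) + 755/32 = 1281*(-1/3683) + 755*(1/32) = -1281/3683 + 755/32 = 2739673/117856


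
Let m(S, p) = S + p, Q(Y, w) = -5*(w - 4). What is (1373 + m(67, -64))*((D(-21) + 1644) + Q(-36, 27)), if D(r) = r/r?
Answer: 2105280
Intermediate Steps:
D(r) = 1
Q(Y, w) = 20 - 5*w (Q(Y, w) = -5*(-4 + w) = 20 - 5*w)
(1373 + m(67, -64))*((D(-21) + 1644) + Q(-36, 27)) = (1373 + (67 - 64))*((1 + 1644) + (20 - 5*27)) = (1373 + 3)*(1645 + (20 - 135)) = 1376*(1645 - 115) = 1376*1530 = 2105280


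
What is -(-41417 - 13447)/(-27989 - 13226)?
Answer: -54864/41215 ≈ -1.3312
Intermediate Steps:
-(-41417 - 13447)/(-27989 - 13226) = -(-54864)/(-41215) = -(-54864)*(-1)/41215 = -1*54864/41215 = -54864/41215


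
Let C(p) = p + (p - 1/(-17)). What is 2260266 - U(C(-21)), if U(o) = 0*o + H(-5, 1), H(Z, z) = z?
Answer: 2260265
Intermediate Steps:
C(p) = 1/17 + 2*p (C(p) = p + (p - 1*(-1/17)) = p + (p + 1/17) = p + (1/17 + p) = 1/17 + 2*p)
U(o) = 1 (U(o) = 0*o + 1 = 0 + 1 = 1)
2260266 - U(C(-21)) = 2260266 - 1*1 = 2260266 - 1 = 2260265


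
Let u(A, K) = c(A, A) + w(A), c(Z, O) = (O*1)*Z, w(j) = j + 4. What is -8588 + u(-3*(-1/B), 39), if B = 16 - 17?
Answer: -8578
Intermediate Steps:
w(j) = 4 + j
B = -1
c(Z, O) = O*Z
u(A, K) = 4 + A + A² (u(A, K) = A*A + (4 + A) = A² + (4 + A) = 4 + A + A²)
-8588 + u(-3*(-1/B), 39) = -8588 + (4 - 3/((-1*(-1))) + (-3/((-1*(-1))))²) = -8588 + (4 - 3/1 + (-3/1)²) = -8588 + (4 - 3*1 + (-3*1)²) = -8588 + (4 - 3 + (-3)²) = -8588 + (4 - 3 + 9) = -8588 + 10 = -8578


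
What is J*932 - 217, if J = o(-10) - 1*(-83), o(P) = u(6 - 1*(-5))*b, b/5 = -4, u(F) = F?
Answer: -127901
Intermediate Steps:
b = -20 (b = 5*(-4) = -20)
o(P) = -220 (o(P) = (6 - 1*(-5))*(-20) = (6 + 5)*(-20) = 11*(-20) = -220)
J = -137 (J = -220 - 1*(-83) = -220 + 83 = -137)
J*932 - 217 = -137*932 - 217 = -127684 - 217 = -127901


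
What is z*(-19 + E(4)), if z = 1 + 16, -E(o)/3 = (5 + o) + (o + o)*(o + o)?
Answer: -4046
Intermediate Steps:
E(o) = -15 - 12*o² - 3*o (E(o) = -3*((5 + o) + (o + o)*(o + o)) = -3*((5 + o) + (2*o)*(2*o)) = -3*((5 + o) + 4*o²) = -3*(5 + o + 4*o²) = -15 - 12*o² - 3*o)
z = 17
z*(-19 + E(4)) = 17*(-19 + (-15 - 12*4² - 3*4)) = 17*(-19 + (-15 - 12*16 - 12)) = 17*(-19 + (-15 - 192 - 12)) = 17*(-19 - 219) = 17*(-238) = -4046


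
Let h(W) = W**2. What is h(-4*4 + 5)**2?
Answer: 14641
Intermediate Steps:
h(-4*4 + 5)**2 = ((-4*4 + 5)**2)**2 = ((-16 + 5)**2)**2 = ((-11)**2)**2 = 121**2 = 14641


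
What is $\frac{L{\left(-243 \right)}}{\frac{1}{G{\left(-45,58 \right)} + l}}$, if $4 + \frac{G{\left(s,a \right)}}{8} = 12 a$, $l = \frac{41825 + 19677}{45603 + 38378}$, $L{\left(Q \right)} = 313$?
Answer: $\frac{145538839534}{83981} \approx 1.733 \cdot 10^{6}$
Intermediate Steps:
$l = \frac{61502}{83981} \approx 0.73233$
$G{\left(s,a \right)} = -32 + 96 a$ ($G{\left(s,a \right)} = -32 + 8 \cdot 12 a = -32 + 96 a$)
$\frac{L{\left(-243 \right)}}{\frac{1}{G{\left(-45,58 \right)} + l}} = \frac{313}{\frac{1}{\left(-32 + 96 \cdot 58\right) + \frac{61502}{83981}}} = \frac{313}{\frac{1}{\left(-32 + 5568\right) + \frac{61502}{83981}}} = \frac{313}{\frac{1}{5536 + \frac{61502}{83981}}} = \frac{313}{\frac{1}{\frac{464980318}{83981}}} = \frac{313}{\frac{83981}{464980318}} = 313 \cdot \frac{464980318}{83981} = \frac{145538839534}{83981}$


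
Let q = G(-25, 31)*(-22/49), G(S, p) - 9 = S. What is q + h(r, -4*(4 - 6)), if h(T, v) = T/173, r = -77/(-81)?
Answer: 4936349/686637 ≈ 7.1892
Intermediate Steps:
G(S, p) = 9 + S
r = 77/81 (r = -77*(-1/81) = 77/81 ≈ 0.95062)
h(T, v) = T/173 (h(T, v) = T*(1/173) = T/173)
q = 352/49 (q = (9 - 25)*(-22/49) = -(-352)/49 = -16*(-22/49) = 352/49 ≈ 7.1837)
q + h(r, -4*(4 - 6)) = 352/49 + (1/173)*(77/81) = 352/49 + 77/14013 = 4936349/686637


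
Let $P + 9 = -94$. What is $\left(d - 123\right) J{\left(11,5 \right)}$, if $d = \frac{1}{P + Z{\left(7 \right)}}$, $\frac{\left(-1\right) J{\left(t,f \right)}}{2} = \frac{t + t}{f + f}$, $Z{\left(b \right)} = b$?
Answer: $\frac{129899}{240} \approx 541.25$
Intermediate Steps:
$P = -103$ ($P = -9 - 94 = -103$)
$J{\left(t,f \right)} = - \frac{2 t}{f}$ ($J{\left(t,f \right)} = - 2 \frac{t + t}{f + f} = - 2 \frac{2 t}{2 f} = - 2 \cdot 2 t \frac{1}{2 f} = - 2 \frac{t}{f} = - \frac{2 t}{f}$)
$d = - \frac{1}{96}$ ($d = \frac{1}{-103 + 7} = \frac{1}{-96} = - \frac{1}{96} \approx -0.010417$)
$\left(d - 123\right) J{\left(11,5 \right)} = \left(- \frac{1}{96} - 123\right) \left(\left(-2\right) 11 \cdot \frac{1}{5}\right) = - \frac{11809 \left(\left(-2\right) 11 \cdot \frac{1}{5}\right)}{96} = \left(- \frac{11809}{96}\right) \left(- \frac{22}{5}\right) = \frac{129899}{240}$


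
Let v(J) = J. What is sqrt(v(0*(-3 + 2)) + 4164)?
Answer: 2*sqrt(1041) ≈ 64.529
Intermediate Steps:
sqrt(v(0*(-3 + 2)) + 4164) = sqrt(0*(-3 + 2) + 4164) = sqrt(0*(-1) + 4164) = sqrt(0 + 4164) = sqrt(4164) = 2*sqrt(1041)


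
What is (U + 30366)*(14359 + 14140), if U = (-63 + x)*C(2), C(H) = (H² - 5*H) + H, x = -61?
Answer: 879536138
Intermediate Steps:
C(H) = H² - 4*H
U = 496 (U = (-63 - 61)*(2*(-4 + 2)) = -248*(-2) = -124*(-4) = 496)
(U + 30366)*(14359 + 14140) = (496 + 30366)*(14359 + 14140) = 30862*28499 = 879536138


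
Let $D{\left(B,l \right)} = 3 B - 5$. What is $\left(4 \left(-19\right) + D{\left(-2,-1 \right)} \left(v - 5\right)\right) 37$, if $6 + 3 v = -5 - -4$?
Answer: $\frac{518}{3} \approx 172.67$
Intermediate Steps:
$v = - \frac{7}{3}$ ($v = -2 + \frac{-5 - -4}{3} = -2 + \frac{-5 + 4}{3} = -2 + \frac{1}{3} \left(-1\right) = -2 - \frac{1}{3} = - \frac{7}{3} \approx -2.3333$)
$D{\left(B,l \right)} = -5 + 3 B$
$\left(4 \left(-19\right) + D{\left(-2,-1 \right)} \left(v - 5\right)\right) 37 = \left(4 \left(-19\right) + \left(-5 + 3 \left(-2\right)\right) \left(- \frac{7}{3} - 5\right)\right) 37 = \left(-76 + \left(-5 - 6\right) \left(- \frac{22}{3}\right)\right) 37 = \left(-76 - - \frac{242}{3}\right) 37 = \left(-76 + \frac{242}{3}\right) 37 = \frac{14}{3} \cdot 37 = \frac{518}{3}$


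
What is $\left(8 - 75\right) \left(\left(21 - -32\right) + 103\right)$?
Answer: $-10452$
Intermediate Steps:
$\left(8 - 75\right) \left(\left(21 - -32\right) + 103\right) = \left(8 - 75\right) \left(\left(21 + 32\right) + 103\right) = - 67 \left(53 + 103\right) = \left(-67\right) 156 = -10452$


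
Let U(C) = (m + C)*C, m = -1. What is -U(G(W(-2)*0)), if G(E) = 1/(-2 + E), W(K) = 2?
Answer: -¾ ≈ -0.75000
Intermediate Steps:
U(C) = C*(-1 + C) (U(C) = (-1 + C)*C = C*(-1 + C))
-U(G(W(-2)*0)) = -(-1 + 1/(-2 + 2*0))/(-2 + 2*0) = -(-1 + 1/(-2 + 0))/(-2 + 0) = -(-1 + 1/(-2))/(-2) = -(-1)*(-1 - ½)/2 = -(-1)*(-3)/(2*2) = -1*¾ = -¾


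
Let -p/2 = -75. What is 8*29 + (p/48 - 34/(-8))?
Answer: 1915/8 ≈ 239.38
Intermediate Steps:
p = 150 (p = -2*(-75) = 150)
8*29 + (p/48 - 34/(-8)) = 8*29 + (150/48 - 34/(-8)) = 232 + (150*(1/48) - 34*(-1/8)) = 232 + (25/8 + 17/4) = 232 + 59/8 = 1915/8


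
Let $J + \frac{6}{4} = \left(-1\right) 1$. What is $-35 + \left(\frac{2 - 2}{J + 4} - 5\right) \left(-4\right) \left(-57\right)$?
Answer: $-1175$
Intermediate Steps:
$J = - \frac{5}{2}$ ($J = - \frac{3}{2} - 1 = - \frac{5}{2} \approx -2.5$)
$-35 + \left(\frac{2 - 2}{J + 4} - 5\right) \left(-4\right) \left(-57\right) = -35 + \left(\frac{2 - 2}{- \frac{5}{2} + 4} - 5\right) \left(-4\right) \left(-57\right) = -35 + \left(\frac{0}{\frac{3}{2}} - 5\right) \left(-4\right) \left(-57\right) = -35 + \left(0 \cdot \frac{2}{3} - 5\right) \left(-4\right) \left(-57\right) = -35 + \left(0 - 5\right) \left(-4\right) \left(-57\right) = -35 + \left(-5\right) \left(-4\right) \left(-57\right) = -35 + 20 \left(-57\right) = -35 - 1140 = -1175$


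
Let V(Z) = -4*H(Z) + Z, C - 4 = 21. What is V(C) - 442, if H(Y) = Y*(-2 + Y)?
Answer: -2717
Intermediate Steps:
C = 25 (C = 4 + 21 = 25)
V(Z) = Z - 4*Z*(-2 + Z) (V(Z) = -4*Z*(-2 + Z) + Z = Z - 4*Z*(-2 + Z))
V(C) - 442 = 25*(9 - 4*25) - 442 = 25*(9 - 100) - 442 = 25*(-91) - 442 = -2275 - 442 = -2717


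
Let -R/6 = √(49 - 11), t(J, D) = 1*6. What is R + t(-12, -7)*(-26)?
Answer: -156 - 6*√38 ≈ -192.99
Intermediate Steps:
t(J, D) = 6
R = -6*√38 (R = -6*√(49 - 11) = -6*√38 ≈ -36.987)
R + t(-12, -7)*(-26) = -6*√38 + 6*(-26) = -6*√38 - 156 = -156 - 6*√38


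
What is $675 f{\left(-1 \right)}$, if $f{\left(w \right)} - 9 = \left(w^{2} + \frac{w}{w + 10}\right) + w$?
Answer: $6000$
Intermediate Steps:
$f{\left(w \right)} = 9 + w + w^{2} + \frac{w}{10 + w}$ ($f{\left(w \right)} = 9 + \left(\left(w^{2} + \frac{w}{w + 10}\right) + w\right) = 9 + \left(\left(w^{2} + \frac{w}{10 + w}\right) + w\right) = 9 + \left(w + w^{2} + \frac{w}{10 + w}\right) = 9 + w + w^{2} + \frac{w}{10 + w}$)
$675 f{\left(-1 \right)} = 675 \frac{90 + \left(-1\right)^{3} + 11 \left(-1\right)^{2} + 20 \left(-1\right)}{10 - 1} = 675 \frac{90 - 1 + 11 \cdot 1 - 20}{9} = 675 \frac{90 - 1 + 11 - 20}{9} = 675 \cdot \frac{1}{9} \cdot 80 = 675 \cdot \frac{80}{9} = 6000$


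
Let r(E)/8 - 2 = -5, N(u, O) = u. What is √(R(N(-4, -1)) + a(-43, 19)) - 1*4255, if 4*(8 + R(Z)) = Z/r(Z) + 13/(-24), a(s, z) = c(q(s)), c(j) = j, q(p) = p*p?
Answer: -4255 + √117818/8 ≈ -4212.1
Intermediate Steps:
q(p) = p²
a(s, z) = s²
r(E) = -24 (r(E) = 16 + 8*(-5) = 16 - 40 = -24)
R(Z) = -781/96 - Z/96 (R(Z) = -8 + (Z/(-24) + 13/(-24))/4 = -8 + (Z*(-1/24) + 13*(-1/24))/4 = -8 + (-Z/24 - 13/24)/4 = -8 + (-13/24 - Z/24)/4 = -8 + (-13/96 - Z/96) = -781/96 - Z/96)
√(R(N(-4, -1)) + a(-43, 19)) - 1*4255 = √((-781/96 - 1/96*(-4)) + (-43)²) - 1*4255 = √((-781/96 + 1/24) + 1849) - 4255 = √(-259/32 + 1849) - 4255 = √(58909/32) - 4255 = √117818/8 - 4255 = -4255 + √117818/8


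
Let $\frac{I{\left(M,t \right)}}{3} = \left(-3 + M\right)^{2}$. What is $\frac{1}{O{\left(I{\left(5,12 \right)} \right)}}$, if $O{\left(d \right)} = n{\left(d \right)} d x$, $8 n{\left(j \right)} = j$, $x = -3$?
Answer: $- \frac{1}{54} \approx -0.018519$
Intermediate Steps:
$n{\left(j \right)} = \frac{j}{8}$
$I{\left(M,t \right)} = 3 \left(-3 + M\right)^{2}$
$O{\left(d \right)} = - \frac{3 d^{2}}{8}$ ($O{\left(d \right)} = \frac{d}{8} d \left(-3\right) = \frac{d^{2}}{8} \left(-3\right) = - \frac{3 d^{2}}{8}$)
$\frac{1}{O{\left(I{\left(5,12 \right)} \right)}} = \frac{1}{\left(- \frac{3}{8}\right) \left(3 \left(-3 + 5\right)^{2}\right)^{2}} = \frac{1}{\left(- \frac{3}{8}\right) \left(3 \cdot 2^{2}\right)^{2}} = \frac{1}{\left(- \frac{3}{8}\right) \left(3 \cdot 4\right)^{2}} = \frac{1}{\left(- \frac{3}{8}\right) 12^{2}} = \frac{1}{\left(- \frac{3}{8}\right) 144} = \frac{1}{-54} = - \frac{1}{54}$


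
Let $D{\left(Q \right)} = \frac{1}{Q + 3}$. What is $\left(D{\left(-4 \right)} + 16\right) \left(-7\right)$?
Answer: $-105$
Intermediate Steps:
$D{\left(Q \right)} = \frac{1}{3 + Q}$
$\left(D{\left(-4 \right)} + 16\right) \left(-7\right) = \left(\frac{1}{3 - 4} + 16\right) \left(-7\right) = \left(\frac{1}{-1} + 16\right) \left(-7\right) = \left(-1 + 16\right) \left(-7\right) = 15 \left(-7\right) = -105$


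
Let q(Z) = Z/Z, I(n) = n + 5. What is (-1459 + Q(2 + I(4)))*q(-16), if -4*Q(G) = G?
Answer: -5847/4 ≈ -1461.8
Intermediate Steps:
I(n) = 5 + n
q(Z) = 1
Q(G) = -G/4
(-1459 + Q(2 + I(4)))*q(-16) = (-1459 - (2 + (5 + 4))/4)*1 = (-1459 - (2 + 9)/4)*1 = (-1459 - ¼*11)*1 = (-1459 - 11/4)*1 = -5847/4*1 = -5847/4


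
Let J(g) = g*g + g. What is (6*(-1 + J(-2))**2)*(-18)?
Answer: -108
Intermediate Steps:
J(g) = g + g**2 (J(g) = g**2 + g = g + g**2)
(6*(-1 + J(-2))**2)*(-18) = (6*(-1 - 2*(1 - 2))**2)*(-18) = (6*(-1 - 2*(-1))**2)*(-18) = (6*(-1 + 2)**2)*(-18) = (6*1**2)*(-18) = (6*1)*(-18) = 6*(-18) = -108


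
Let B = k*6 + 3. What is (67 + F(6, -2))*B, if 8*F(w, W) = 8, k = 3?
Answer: 1428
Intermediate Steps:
F(w, W) = 1 (F(w, W) = (⅛)*8 = 1)
B = 21 (B = 3*6 + 3 = 18 + 3 = 21)
(67 + F(6, -2))*B = (67 + 1)*21 = 68*21 = 1428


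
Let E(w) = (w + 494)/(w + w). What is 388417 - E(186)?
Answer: 36122611/93 ≈ 3.8842e+5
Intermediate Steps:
E(w) = (494 + w)/(2*w) (E(w) = (494 + w)/((2*w)) = (494 + w)*(1/(2*w)) = (494 + w)/(2*w))
388417 - E(186) = 388417 - (494 + 186)/(2*186) = 388417 - 680/(2*186) = 388417 - 1*170/93 = 388417 - 170/93 = 36122611/93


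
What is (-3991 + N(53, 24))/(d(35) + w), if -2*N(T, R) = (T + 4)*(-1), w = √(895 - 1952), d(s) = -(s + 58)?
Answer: 737025/19412 + 7925*I*√1057/19412 ≈ 37.967 + 13.273*I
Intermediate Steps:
d(s) = -58 - s (d(s) = -(58 + s) = -58 - s)
w = I*√1057 (w = √(-1057) = I*√1057 ≈ 32.512*I)
N(T, R) = 2 + T/2 (N(T, R) = -(T + 4)*(-1)/2 = -(4 + T)*(-1)/2 = -(-4 - T)/2 = 2 + T/2)
(-3991 + N(53, 24))/(d(35) + w) = (-3991 + (2 + (½)*53))/((-58 - 1*35) + I*√1057) = (-3991 + (2 + 53/2))/((-58 - 35) + I*√1057) = (-3991 + 57/2)/(-93 + I*√1057) = -7925/(2*(-93 + I*√1057))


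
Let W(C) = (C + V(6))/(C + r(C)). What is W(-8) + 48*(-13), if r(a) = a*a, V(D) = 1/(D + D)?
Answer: -419423/672 ≈ -624.14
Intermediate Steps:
V(D) = 1/(2*D)
r(a) = a²
W(C) = (1/12 + C)/(C + C²) (W(C) = (C + (½)/6)/(C + C²) = (C + (½)*(⅙))/(C + C²) = (C + 1/12)/(C + C²) = (1/12 + C)/(C + C²))
W(-8) + 48*(-13) = (1/12 - 8)/((-8)*(1 - 8)) + 48*(-13) = -⅛*(-95/12)/(-7) - 624 = -⅛*(-⅐)*(-95/12) - 624 = -95/672 - 624 = -419423/672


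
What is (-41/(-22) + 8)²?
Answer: 47089/484 ≈ 97.291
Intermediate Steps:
(-41/(-22) + 8)² = (-41*(-1/22) + 8)² = (41/22 + 8)² = (217/22)² = 47089/484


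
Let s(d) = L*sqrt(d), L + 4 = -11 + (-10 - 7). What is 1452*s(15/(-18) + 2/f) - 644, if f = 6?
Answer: -644 - 23232*I*sqrt(2) ≈ -644.0 - 32855.0*I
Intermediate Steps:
L = -32 (L = -4 + (-11 + (-10 - 7)) = -4 + (-11 - 17) = -4 - 28 = -32)
s(d) = -32*sqrt(d)
1452*s(15/(-18) + 2/f) - 644 = 1452*(-32*sqrt(15/(-18) + 2/6)) - 644 = 1452*(-32*sqrt(15*(-1/18) + 2*(1/6))) - 644 = 1452*(-32*sqrt(-5/6 + 1/3)) - 644 = 1452*(-16*I*sqrt(2)) - 644 = -23232*I*sqrt(2) - 644 = -644 - 23232*I*sqrt(2)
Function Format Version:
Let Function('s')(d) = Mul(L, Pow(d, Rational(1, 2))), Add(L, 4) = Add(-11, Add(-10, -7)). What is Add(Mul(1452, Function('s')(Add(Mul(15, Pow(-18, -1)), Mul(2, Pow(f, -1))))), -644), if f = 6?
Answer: Add(-644, Mul(-23232, I, Pow(2, Rational(1, 2)))) ≈ Add(-644.00, Mul(-32855., I))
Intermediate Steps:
L = -32 (L = Add(-4, Add(-11, Add(-10, -7))) = Add(-4, Add(-11, -17)) = Add(-4, -28) = -32)
Function('s')(d) = Mul(-32, Pow(d, Rational(1, 2)))
Add(Mul(1452, Function('s')(Add(Mul(15, Pow(-18, -1)), Mul(2, Pow(f, -1))))), -644) = Add(Mul(1452, Mul(-32, Pow(Add(Mul(15, Pow(-18, -1)), Mul(2, Pow(6, -1))), Rational(1, 2)))), -644) = Add(Mul(1452, Mul(-32, Pow(Add(Mul(15, Rational(-1, 18)), Mul(2, Rational(1, 6))), Rational(1, 2)))), -644) = Add(Mul(1452, Mul(-32, Pow(Add(Rational(-5, 6), Rational(1, 3)), Rational(1, 2)))), -644) = Add(Mul(1452, Mul(-32, Pow(Rational(-1, 2), Rational(1, 2)))), -644) = Add(Mul(1452, Mul(-32, Mul(Rational(1, 2), I, Pow(2, Rational(1, 2))))), -644) = Add(Mul(1452, Mul(-16, I, Pow(2, Rational(1, 2)))), -644) = Add(Mul(-23232, I, Pow(2, Rational(1, 2))), -644) = Add(-644, Mul(-23232, I, Pow(2, Rational(1, 2))))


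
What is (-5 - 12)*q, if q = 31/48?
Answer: -527/48 ≈ -10.979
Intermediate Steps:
q = 31/48 (q = 31*(1/48) = 31/48 ≈ 0.64583)
(-5 - 12)*q = (-5 - 12)*(31/48) = -17*31/48 = -527/48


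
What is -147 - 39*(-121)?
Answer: 4572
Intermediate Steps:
-147 - 39*(-121) = -147 + 4719 = 4572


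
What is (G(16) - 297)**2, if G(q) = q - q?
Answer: 88209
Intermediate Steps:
G(q) = 0
(G(16) - 297)**2 = (0 - 297)**2 = (-297)**2 = 88209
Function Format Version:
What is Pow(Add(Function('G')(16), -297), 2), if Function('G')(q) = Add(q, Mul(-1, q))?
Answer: 88209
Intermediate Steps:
Function('G')(q) = 0
Pow(Add(Function('G')(16), -297), 2) = Pow(Add(0, -297), 2) = Pow(-297, 2) = 88209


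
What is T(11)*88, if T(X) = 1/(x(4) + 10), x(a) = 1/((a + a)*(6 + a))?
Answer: 7040/801 ≈ 8.7890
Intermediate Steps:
x(a) = 1/(2*a*(6 + a)) (x(a) = 1/(((2*a))*(6 + a)) = (1/(2*a))/(6 + a) = 1/(2*a*(6 + a)))
T(X) = 80/801 (T(X) = 1/((1/2)/(4*(6 + 4)) + 10) = 1/((1/2)*(1/4)/10 + 10) = 1/((1/2)*(1/4)*(1/10) + 10) = 1/(1/80 + 10) = 1/(801/80) = 80/801)
T(11)*88 = (80/801)*88 = 7040/801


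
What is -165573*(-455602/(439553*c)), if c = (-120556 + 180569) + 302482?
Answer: 10776484278/22762252105 ≈ 0.47344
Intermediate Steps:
c = 362495 (c = 60013 + 302482 = 362495)
-165573*(-455602/(439553*c)) = -165573/(362495/((911204/(-879106)))) = -165573/(362495/((911204*(-1/879106)))) = -165573/(362495/(-455602/439553)) = -165573/(362495*(-439553/455602)) = -165573/(-22762252105/65086) = -165573*(-65086/22762252105) = 10776484278/22762252105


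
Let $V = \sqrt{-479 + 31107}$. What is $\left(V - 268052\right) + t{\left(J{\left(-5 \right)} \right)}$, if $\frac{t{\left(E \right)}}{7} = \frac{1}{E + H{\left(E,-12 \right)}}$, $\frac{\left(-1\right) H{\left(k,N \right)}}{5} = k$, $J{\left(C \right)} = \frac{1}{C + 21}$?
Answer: $-268080 + 2 \sqrt{7657} \approx -2.6791 \cdot 10^{5}$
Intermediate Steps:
$J{\left(C \right)} = \frac{1}{21 + C}$
$H{\left(k,N \right)} = - 5 k$
$t{\left(E \right)} = - \frac{7}{4 E}$ ($t{\left(E \right)} = \frac{7}{E - 5 E} = \frac{7}{\left(-4\right) E} = 7 \left(- \frac{1}{4 E}\right) = - \frac{7}{4 E}$)
$V = 2 \sqrt{7657}$ ($V = \sqrt{30628} = 2 \sqrt{7657} \approx 175.01$)
$\left(V - 268052\right) + t{\left(J{\left(-5 \right)} \right)} = \left(2 \sqrt{7657} - 268052\right) - \frac{7}{4 \frac{1}{21 - 5}} = \left(-268052 + 2 \sqrt{7657}\right) - \frac{7}{4 \cdot \frac{1}{16}} = \left(-268052 + 2 \sqrt{7657}\right) - \frac{7 \frac{1}{\frac{1}{16}}}{4} = \left(-268052 + 2 \sqrt{7657}\right) - 28 = -268080 + 2 \sqrt{7657}$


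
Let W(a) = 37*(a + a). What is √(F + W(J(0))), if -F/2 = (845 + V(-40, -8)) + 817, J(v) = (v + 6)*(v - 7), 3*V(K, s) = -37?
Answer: I*√57666/3 ≈ 80.046*I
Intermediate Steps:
V(K, s) = -37/3 (V(K, s) = (⅓)*(-37) = -37/3)
J(v) = (-7 + v)*(6 + v) (J(v) = (6 + v)*(-7 + v) = (-7 + v)*(6 + v))
W(a) = 74*a (W(a) = 37*(2*a) = 74*a)
F = -9898/3 (F = -2*((845 - 37/3) + 817) = -2*(2498/3 + 817) = -2*4949/3 = -9898/3 ≈ -3299.3)
√(F + W(J(0))) = √(-9898/3 + 74*(-42 + 0² - 1*0)) = √(-9898/3 + 74*(-42 + 0 + 0)) = √(-9898/3 + 74*(-42)) = √(-9898/3 - 3108) = √(-19222/3) = I*√57666/3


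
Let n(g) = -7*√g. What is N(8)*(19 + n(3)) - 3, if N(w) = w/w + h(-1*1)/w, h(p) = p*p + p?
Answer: 16 - 7*√3 ≈ 3.8756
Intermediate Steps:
h(p) = p + p² (h(p) = p² + p = p + p²)
N(w) = 1 (N(w) = w/w + ((-1*1)*(1 - 1*1))/w = 1 + (-(1 - 1))/w = 1 + (-1*0)/w = 1 + 0/w = 1 + 0 = 1)
N(8)*(19 + n(3)) - 3 = 1*(19 - 7*√3) - 3 = (19 - 7*√3) - 3 = 16 - 7*√3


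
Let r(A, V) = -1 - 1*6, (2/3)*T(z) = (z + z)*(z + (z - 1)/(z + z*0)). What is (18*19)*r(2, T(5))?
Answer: -2394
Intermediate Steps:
T(z) = 3*z*(z + (-1 + z)/z) (T(z) = 3*((z + z)*(z + (z - 1)/(z + z*0)))/2 = 3*((2*z)*(z + (-1 + z)/(z + 0)))/2 = 3*((2*z)*(z + (-1 + z)/z))/2 = 3*(2*z*(z + (-1 + z)/z))/2 = 3*z*(z + (-1 + z)/z))
r(A, V) = -7 (r(A, V) = -1 - 6 = -7)
(18*19)*r(2, T(5)) = (18*19)*(-7) = 342*(-7) = -2394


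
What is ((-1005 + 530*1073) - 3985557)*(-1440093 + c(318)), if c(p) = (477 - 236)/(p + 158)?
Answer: 585724165582636/119 ≈ 4.9220e+12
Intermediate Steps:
c(p) = 241/(158 + p)
((-1005 + 530*1073) - 3985557)*(-1440093 + c(318)) = ((-1005 + 530*1073) - 3985557)*(-1440093 + 241/(158 + 318)) = ((-1005 + 568690) - 3985557)*(-1440093 + 241/476) = (567685 - 3985557)*(-1440093 + 241*(1/476)) = -3417872*(-1440093 + 241/476) = -3417872*(-685484027/476) = 585724165582636/119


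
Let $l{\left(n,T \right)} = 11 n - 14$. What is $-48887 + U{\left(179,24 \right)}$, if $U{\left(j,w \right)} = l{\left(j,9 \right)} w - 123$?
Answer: $-2090$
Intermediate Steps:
$l{\left(n,T \right)} = -14 + 11 n$
$U{\left(j,w \right)} = -123 + w \left(-14 + 11 j\right)$ ($U{\left(j,w \right)} = \left(-14 + 11 j\right) w - 123 = w \left(-14 + 11 j\right) - 123 = -123 + w \left(-14 + 11 j\right)$)
$-48887 + U{\left(179,24 \right)} = -48887 - \left(123 - 24 \left(-14 + 11 \cdot 179\right)\right) = -48887 - \left(123 - 24 \left(-14 + 1969\right)\right) = -48887 + \left(-123 + 24 \cdot 1955\right) = -48887 + \left(-123 + 46920\right) = -48887 + 46797 = -2090$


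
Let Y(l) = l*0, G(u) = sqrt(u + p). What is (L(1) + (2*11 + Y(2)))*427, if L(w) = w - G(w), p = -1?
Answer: 9821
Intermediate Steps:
G(u) = sqrt(-1 + u) (G(u) = sqrt(u - 1) = sqrt(-1 + u))
Y(l) = 0
L(w) = w - sqrt(-1 + w)
(L(1) + (2*11 + Y(2)))*427 = ((1 - sqrt(-1 + 1)) + (2*11 + 0))*427 = ((1 - sqrt(0)) + (22 + 0))*427 = ((1 - 1*0) + 22)*427 = ((1 + 0) + 22)*427 = (1 + 22)*427 = 23*427 = 9821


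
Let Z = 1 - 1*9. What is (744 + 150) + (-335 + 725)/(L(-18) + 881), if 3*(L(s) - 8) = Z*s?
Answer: 838068/937 ≈ 894.42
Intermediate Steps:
Z = -8 (Z = 1 - 9 = -8)
L(s) = 8 - 8*s/3 (L(s) = 8 + (-8*s)/3 = 8 - 8*s/3)
(744 + 150) + (-335 + 725)/(L(-18) + 881) = (744 + 150) + (-335 + 725)/((8 - 8/3*(-18)) + 881) = 894 + 390/((8 + 48) + 881) = 894 + 390/(56 + 881) = 894 + 390/937 = 838068/937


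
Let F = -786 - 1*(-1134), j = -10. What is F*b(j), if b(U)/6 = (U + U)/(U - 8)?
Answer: 2320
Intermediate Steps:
b(U) = 12*U/(-8 + U) (b(U) = 6*((U + U)/(U - 8)) = 6*((2*U)/(-8 + U)) = 6*(2*U/(-8 + U)) = 12*U/(-8 + U))
F = 348 (F = -786 + 1134 = 348)
F*b(j) = 348*(12*(-10)/(-8 - 10)) = 348*(12*(-10)/(-18)) = 348*(12*(-10)*(-1/18)) = 348*(20/3) = 2320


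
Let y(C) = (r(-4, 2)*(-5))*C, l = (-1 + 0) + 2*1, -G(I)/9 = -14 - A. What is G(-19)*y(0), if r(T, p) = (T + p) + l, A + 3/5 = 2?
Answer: 0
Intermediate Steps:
A = 7/5 (A = -3/5 + 2 = 7/5 ≈ 1.4000)
G(I) = 693/5 (G(I) = -9*(-14 - 1*7/5) = -9*(-14 - 7/5) = -9*(-77/5) = 693/5)
l = 1 (l = -1 + 2 = 1)
r(T, p) = 1 + T + p (r(T, p) = (T + p) + 1 = 1 + T + p)
y(C) = 5*C (y(C) = ((1 - 4 + 2)*(-5))*C = (-1*(-5))*C = 5*C)
G(-19)*y(0) = 693*(5*0)/5 = (693/5)*0 = 0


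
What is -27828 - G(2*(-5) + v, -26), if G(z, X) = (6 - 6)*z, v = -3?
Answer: -27828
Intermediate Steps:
G(z, X) = 0 (G(z, X) = 0*z = 0)
-27828 - G(2*(-5) + v, -26) = -27828 - 1*0 = -27828 + 0 = -27828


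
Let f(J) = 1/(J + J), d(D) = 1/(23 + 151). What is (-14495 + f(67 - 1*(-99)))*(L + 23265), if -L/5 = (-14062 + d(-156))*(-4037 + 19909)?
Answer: -155744184903000295/9628 ≈ -1.6176e+13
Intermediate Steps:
d(D) = 1/174
L = 97088508160/87 (L = -5*(-14062 + 1/174)*(-4037 + 19909) = -(-12233935)*15872/174 = -5*(-19417701632/87) = 97088508160/87 ≈ 1.1160e+9)
f(J) = 1/(2*J)
(-14495 + f(67 - 1*(-99)))*(L + 23265) = (-14495 + 1/(2*(67 - 1*(-99))))*(97088508160/87 + 23265) = (-14495 + 1/(2*(67 + 99)))*(97090532215/87) = (-14495 + (½)/166)*(97090532215/87) = (-14495 + (½)*(1/166))*(97090532215/87) = (-14495 + 1/332)*(97090532215/87) = -4812339/332*97090532215/87 = -155744184903000295/9628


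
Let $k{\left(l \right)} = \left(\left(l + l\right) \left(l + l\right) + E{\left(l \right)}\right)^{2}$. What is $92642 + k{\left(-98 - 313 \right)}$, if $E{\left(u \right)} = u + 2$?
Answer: $455996418267$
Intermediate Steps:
$E{\left(u \right)} = 2 + u$
$k{\left(l \right)} = \left(2 + l + 4 l^{2}\right)^{2}$ ($k{\left(l \right)} = \left(\left(l + l\right) \left(l + l\right) + \left(2 + l\right)\right)^{2} = \left(2 l 2 l + \left(2 + l\right)\right)^{2} = \left(4 l^{2} + \left(2 + l\right)\right)^{2} = \left(2 + l + 4 l^{2}\right)^{2}$)
$92642 + k{\left(-98 - 313 \right)} = 92642 + \left(2 - 411 + 4 \left(-98 - 313\right)^{2}\right)^{2} = 92642 + \left(2 - 411 + 4 \left(-411\right)^{2}\right)^{2} = 92642 + \left(2 - 411 + 4 \cdot 168921\right)^{2} = 92642 + \left(2 - 411 + 675684\right)^{2} = 92642 + 675275^{2} = 92642 + 455996325625 = 455996418267$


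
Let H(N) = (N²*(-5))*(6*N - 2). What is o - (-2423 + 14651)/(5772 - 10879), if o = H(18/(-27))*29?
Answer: 5960804/15321 ≈ 389.06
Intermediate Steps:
H(N) = -5*N²*(-2 + 6*N) (H(N) = (-5*N²)*(-2 + 6*N) = -5*N²*(-2 + 6*N))
o = 1160/3 (o = ((18/(-27))²*(10 - 540/(-27)))*29 = ((18*(-1/27))²*(10 - 540*(-1)/27))*29 = ((-⅔)²*(10 - 30*(-⅔)))*29 = (4*(10 + 20)/9)*29 = ((4/9)*30)*29 = (40/3)*29 = 1160/3 ≈ 386.67)
o - (-2423 + 14651)/(5772 - 10879) = 1160/3 - (-2423 + 14651)/(5772 - 10879) = 1160/3 - 12228/(-5107) = 1160/3 - 12228*(-1)/5107 = 1160/3 - 1*(-12228/5107) = 1160/3 + 12228/5107 = 5960804/15321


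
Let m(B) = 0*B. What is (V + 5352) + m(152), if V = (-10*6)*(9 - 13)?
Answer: 5592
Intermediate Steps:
m(B) = 0
V = 240 (V = -60*(-4) = 240)
(V + 5352) + m(152) = (240 + 5352) + 0 = 5592 + 0 = 5592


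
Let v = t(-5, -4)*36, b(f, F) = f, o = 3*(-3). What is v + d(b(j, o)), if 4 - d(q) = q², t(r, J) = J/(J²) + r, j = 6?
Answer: -221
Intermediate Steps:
o = -9
t(r, J) = r + 1/J (t(r, J) = J/J² + r = 1/J + r = r + 1/J)
v = -189 (v = (-5 + 1/(-4))*36 = (-5 - ¼)*36 = -21/4*36 = -189)
d(q) = 4 - q²
v + d(b(j, o)) = -189 + (4 - 1*6²) = -189 + (4 - 1*36) = -189 + (4 - 36) = -189 - 32 = -221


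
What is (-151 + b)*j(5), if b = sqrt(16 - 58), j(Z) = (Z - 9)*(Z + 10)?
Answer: 9060 - 60*I*sqrt(42) ≈ 9060.0 - 388.84*I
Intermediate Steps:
j(Z) = (-9 + Z)*(10 + Z)
b = I*sqrt(42) (b = sqrt(-42) = I*sqrt(42) ≈ 6.4807*I)
(-151 + b)*j(5) = (-151 + I*sqrt(42))*(-90 + 5 + 5**2) = (-151 + I*sqrt(42))*(-90 + 5 + 25) = (-151 + I*sqrt(42))*(-60) = 9060 - 60*I*sqrt(42)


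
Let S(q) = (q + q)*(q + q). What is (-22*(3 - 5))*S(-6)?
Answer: 6336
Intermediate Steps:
S(q) = 4*q² (S(q) = (2*q)*(2*q) = 4*q²)
(-22*(3 - 5))*S(-6) = (-22*(3 - 5))*(4*(-6)²) = (-22*(-2))*(4*36) = -11*(-4)*144 = 44*144 = 6336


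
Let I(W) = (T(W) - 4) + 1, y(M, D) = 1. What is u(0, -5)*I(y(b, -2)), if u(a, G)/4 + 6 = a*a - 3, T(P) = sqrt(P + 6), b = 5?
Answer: 108 - 36*sqrt(7) ≈ 12.753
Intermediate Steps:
T(P) = sqrt(6 + P)
I(W) = -3 + sqrt(6 + W) (I(W) = (sqrt(6 + W) - 4) + 1 = (-4 + sqrt(6 + W)) + 1 = -3 + sqrt(6 + W))
u(a, G) = -36 + 4*a**2 (u(a, G) = -24 + 4*(a*a - 3) = -24 + 4*(a**2 - 3) = -24 + 4*(-3 + a**2) = -24 + (-12 + 4*a**2) = -36 + 4*a**2)
u(0, -5)*I(y(b, -2)) = (-36 + 4*0**2)*(-3 + sqrt(6 + 1)) = (-36 + 4*0)*(-3 + sqrt(7)) = (-36 + 0)*(-3 + sqrt(7)) = -36*(-3 + sqrt(7)) = 108 - 36*sqrt(7)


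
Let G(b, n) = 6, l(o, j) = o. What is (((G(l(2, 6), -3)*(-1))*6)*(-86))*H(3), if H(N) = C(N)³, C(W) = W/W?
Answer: 3096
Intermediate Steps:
C(W) = 1
H(N) = 1 (H(N) = 1³ = 1)
(((G(l(2, 6), -3)*(-1))*6)*(-86))*H(3) = (((6*(-1))*6)*(-86))*1 = (-6*6*(-86))*1 = -36*(-86)*1 = 3096*1 = 3096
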